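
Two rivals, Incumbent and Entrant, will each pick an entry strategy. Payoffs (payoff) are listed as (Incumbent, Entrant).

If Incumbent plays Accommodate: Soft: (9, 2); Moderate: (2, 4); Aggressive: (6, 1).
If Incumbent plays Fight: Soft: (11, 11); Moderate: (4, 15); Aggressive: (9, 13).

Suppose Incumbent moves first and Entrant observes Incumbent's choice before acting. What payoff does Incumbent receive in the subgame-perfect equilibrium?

4

Work backward from Entrant's decision.
- Accommodate: BR = Moderate, leader payoff 2.
- Fight: BR = Moderate, leader payoff 4.
Maximizing over 2, 4, Incumbent chooses Fight. Subgame-perfect outcome: (Fight, Moderate) with payoffs (4, 15).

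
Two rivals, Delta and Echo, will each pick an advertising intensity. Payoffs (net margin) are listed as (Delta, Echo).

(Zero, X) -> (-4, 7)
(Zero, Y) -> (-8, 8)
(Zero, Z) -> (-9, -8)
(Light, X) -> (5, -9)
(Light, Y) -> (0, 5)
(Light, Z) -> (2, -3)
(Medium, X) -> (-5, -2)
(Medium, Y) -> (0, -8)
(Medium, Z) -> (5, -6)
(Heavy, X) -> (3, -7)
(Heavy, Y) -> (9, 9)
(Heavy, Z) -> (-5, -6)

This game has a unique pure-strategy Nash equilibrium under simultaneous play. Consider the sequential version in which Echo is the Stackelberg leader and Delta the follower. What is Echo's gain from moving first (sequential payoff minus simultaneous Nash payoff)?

Solve by backward induction (Echo leads).
- X: BR = Light, leader payoff -9.
- Y: BR = Heavy, leader payoff 9.
- Z: BR = Medium, leader payoff -6.
Among -9, 9, -6, the best is 9 at Y. Subgame-perfect outcome: (Heavy, Y) with payoffs (9, 9).
Under simultaneous play:
Delta's best replies: X→Light; Y→Heavy; Z→Medium.
Echo's best replies: Zero→Y; Light→Y; Medium→X; Heavy→Y.
Only (Heavy, Y) has each player best-responding; Nash payoffs (9, 9).
Echo's commitment gain: 9 − 9 = 0.

0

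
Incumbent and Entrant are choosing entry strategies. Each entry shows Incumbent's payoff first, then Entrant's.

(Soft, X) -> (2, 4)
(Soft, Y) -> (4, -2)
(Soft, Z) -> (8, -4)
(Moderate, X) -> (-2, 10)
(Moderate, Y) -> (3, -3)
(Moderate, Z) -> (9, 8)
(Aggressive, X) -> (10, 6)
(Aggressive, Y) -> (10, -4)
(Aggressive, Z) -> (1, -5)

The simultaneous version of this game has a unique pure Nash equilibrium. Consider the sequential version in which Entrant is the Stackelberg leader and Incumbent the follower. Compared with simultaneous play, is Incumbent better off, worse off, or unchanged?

worse off

Backward induction with Entrant moving first.
- X: BR = Aggressive, leader payoff 6.
- Y: BR = Aggressive, leader payoff -4.
- Z: BR = Moderate, leader payoff 8.
Among 6, -4, 8, the best is 8 at Z. Subgame-perfect outcome: (Moderate, Z) with payoffs (9, 8).
Now find the simultaneous Nash equilibrium.
Incumbent's best replies: X→Aggressive; Y→Aggressive; Z→Moderate.
Entrant's best replies: Soft→X; Moderate→X; Aggressive→X.
Only (Aggressive, X) has each player best-responding; Nash payoffs (10, 6).
Incumbent earns 9 sequentially versus 10 at the Nash outcome: worse off.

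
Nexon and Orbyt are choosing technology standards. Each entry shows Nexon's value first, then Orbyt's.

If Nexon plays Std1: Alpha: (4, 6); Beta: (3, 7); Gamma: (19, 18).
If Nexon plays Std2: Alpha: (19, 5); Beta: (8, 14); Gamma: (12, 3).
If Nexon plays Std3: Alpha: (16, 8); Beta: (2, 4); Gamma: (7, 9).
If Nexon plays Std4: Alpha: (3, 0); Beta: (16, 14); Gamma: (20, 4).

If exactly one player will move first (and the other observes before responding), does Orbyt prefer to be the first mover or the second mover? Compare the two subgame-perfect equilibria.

If Nexon leads: Orbyt's best replies are Std1→Gamma, Std2→Beta, Std3→Gamma, Std4→Beta; Nexon's induced payoffs 19, 8, 7, 16; outcome (Std1, Gamma), payoffs (19, 18).
If Orbyt leads: Nexon's best replies are Alpha→Std2, Beta→Std4, Gamma→Std4; Orbyt's induced payoffs 5, 14, 4; outcome (Std4, Beta), payoffs (16, 14).
Orbyt gets 14 moving first and 18 moving second, so Orbyt prefers to move second.

second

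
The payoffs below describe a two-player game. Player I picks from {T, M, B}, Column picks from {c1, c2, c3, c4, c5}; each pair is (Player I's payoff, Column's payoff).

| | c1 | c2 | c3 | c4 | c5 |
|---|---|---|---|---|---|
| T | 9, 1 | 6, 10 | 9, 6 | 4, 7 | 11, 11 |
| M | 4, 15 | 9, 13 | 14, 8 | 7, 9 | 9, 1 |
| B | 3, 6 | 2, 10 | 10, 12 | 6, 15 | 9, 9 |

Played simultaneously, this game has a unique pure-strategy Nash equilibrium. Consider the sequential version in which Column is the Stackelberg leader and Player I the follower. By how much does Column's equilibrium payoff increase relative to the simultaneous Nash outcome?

2

Backward induction with Column moving first.
- c1: Player I compares 9, 4, 3 and picks T; Column would get 1.
- c2: Player I compares 6, 9, 2 and picks M; Column would get 13.
- c3: Player I compares 9, 14, 10 and picks M; Column would get 8.
- c4: Player I compares 4, 7, 6 and picks M; Column would get 9.
- c5: Player I compares 11, 9, 9 and picks T; Column would get 11.
Among 1, 13, 8, 9, 11, the best is 13 at c2. Subgame-perfect outcome: (M, c2) with payoffs (9, 13).
Now find the simultaneous Nash equilibrium.
Player I's best replies: c1→T; c2→M; c3→M; c4→M; c5→T.
Column's best replies: T→c5; M→c1; B→c4.
Only (T, c5) has each player best-responding; Nash payoffs (11, 11).
Column's commitment gain: 13 − 11 = 2.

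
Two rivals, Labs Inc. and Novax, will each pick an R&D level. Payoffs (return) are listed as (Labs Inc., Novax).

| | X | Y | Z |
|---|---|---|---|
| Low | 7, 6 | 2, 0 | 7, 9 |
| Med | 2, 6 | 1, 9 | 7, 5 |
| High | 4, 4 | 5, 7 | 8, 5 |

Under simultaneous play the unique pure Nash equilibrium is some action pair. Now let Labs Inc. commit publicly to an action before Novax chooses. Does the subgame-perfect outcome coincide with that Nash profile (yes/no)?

no

Backward induction with Labs Inc. moving first.
- Low: BR = Z, leader payoff 7.
- Med: BR = Y, leader payoff 1.
- High: BR = Y, leader payoff 5.
Maximizing over 7, 1, 5, Labs Inc. chooses Low. Subgame-perfect outcome: (Low, Z) with payoffs (7, 9).
Now find the simultaneous Nash equilibrium.
Labs Inc.'s best replies: X→Low; Y→High; Z→High.
Novax's best replies: Low→Z; Med→Y; High→Y.
The unique mutual best reply is (High, Y), giving (5, 7).
Sequential outcome (Low, Z) differs from the Nash profile (High, Y).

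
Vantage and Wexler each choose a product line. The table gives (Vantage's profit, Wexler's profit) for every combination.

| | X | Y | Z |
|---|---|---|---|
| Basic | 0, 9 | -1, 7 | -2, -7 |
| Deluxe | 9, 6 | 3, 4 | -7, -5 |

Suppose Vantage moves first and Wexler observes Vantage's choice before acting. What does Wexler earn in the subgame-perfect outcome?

6

Work backward from Wexler's decision.
- Basic → Wexler plays X (best of 9, 7, -7); Vantage gets 0.
- Deluxe → Wexler plays X (best of 6, 4, -5); Vantage gets 9.
Among 0, 9, the best is 9 at Deluxe. Subgame-perfect outcome: (Deluxe, X) with payoffs (9, 6).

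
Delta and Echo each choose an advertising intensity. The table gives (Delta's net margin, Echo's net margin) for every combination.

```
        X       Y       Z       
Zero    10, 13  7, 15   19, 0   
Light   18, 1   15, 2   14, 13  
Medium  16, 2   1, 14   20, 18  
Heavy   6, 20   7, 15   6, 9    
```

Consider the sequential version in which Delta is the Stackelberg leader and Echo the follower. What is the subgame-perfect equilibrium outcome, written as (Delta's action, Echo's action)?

Solve by backward induction (Delta leads).
- Zero: Echo compares 13, 15, 0 and picks Y; Delta would get 7.
- Light: Echo compares 1, 2, 13 and picks Z; Delta would get 14.
- Medium: Echo compares 2, 14, 18 and picks Z; Delta would get 20.
- Heavy: Echo compares 20, 15, 9 and picks X; Delta would get 6.
Maximizing over 7, 14, 20, 6, Delta chooses Medium. Subgame-perfect outcome: (Medium, Z) with payoffs (20, 18).

(Medium, Z)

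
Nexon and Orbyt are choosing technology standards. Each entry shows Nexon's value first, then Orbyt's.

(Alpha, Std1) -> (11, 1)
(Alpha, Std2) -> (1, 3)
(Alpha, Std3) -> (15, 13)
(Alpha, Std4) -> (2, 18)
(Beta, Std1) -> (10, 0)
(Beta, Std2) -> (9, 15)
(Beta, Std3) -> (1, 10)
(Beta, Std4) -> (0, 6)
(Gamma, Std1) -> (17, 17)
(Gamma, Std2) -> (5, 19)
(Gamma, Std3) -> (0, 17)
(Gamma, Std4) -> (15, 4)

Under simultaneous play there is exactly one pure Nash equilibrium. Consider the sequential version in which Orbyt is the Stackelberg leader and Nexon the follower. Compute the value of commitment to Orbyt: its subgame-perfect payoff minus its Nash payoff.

2

Solve by backward induction (Orbyt leads).
- Std1: BR = Gamma, leader payoff 17.
- Std2: BR = Beta, leader payoff 15.
- Std3: BR = Alpha, leader payoff 13.
- Std4: BR = Gamma, leader payoff 4.
Among 17, 15, 13, 4, the best is 17 at Std1. Subgame-perfect outcome: (Gamma, Std1) with payoffs (17, 17).
Under simultaneous play:
Nexon's best replies: Std1→Gamma; Std2→Beta; Std3→Alpha; Std4→Gamma.
Orbyt's best replies: Alpha→Std4; Beta→Std2; Gamma→Std2.
The unique mutual best reply is (Beta, Std2), giving (9, 15).
Orbyt's commitment gain: 17 − 15 = 2.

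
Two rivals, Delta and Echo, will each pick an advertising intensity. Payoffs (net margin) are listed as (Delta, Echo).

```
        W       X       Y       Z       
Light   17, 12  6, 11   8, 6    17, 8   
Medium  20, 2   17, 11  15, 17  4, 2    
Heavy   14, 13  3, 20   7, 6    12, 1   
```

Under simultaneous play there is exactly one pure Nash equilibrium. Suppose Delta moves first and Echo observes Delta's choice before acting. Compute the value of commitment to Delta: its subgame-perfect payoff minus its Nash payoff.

Work backward from Echo's decision.
- Light: BR = W, leader payoff 17.
- Medium: BR = Y, leader payoff 15.
- Heavy: BR = X, leader payoff 3.
Maximizing over 17, 15, 3, Delta chooses Light. Subgame-perfect outcome: (Light, W) with payoffs (17, 12).
Now find the simultaneous Nash equilibrium.
Delta's best replies: W→Medium; X→Medium; Y→Medium; Z→Light.
Echo's best replies: Light→W; Medium→Y; Heavy→X.
The unique mutual best reply is (Medium, Y), giving (15, 17).
Delta's commitment gain: 17 − 15 = 2.

2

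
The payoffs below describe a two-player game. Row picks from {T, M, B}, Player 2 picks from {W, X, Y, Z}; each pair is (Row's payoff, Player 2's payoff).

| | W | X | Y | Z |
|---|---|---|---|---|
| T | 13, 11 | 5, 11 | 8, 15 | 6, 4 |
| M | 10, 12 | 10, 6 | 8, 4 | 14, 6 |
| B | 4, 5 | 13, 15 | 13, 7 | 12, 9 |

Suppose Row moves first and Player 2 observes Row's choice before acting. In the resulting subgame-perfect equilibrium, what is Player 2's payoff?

15

Solve by backward induction (Row leads).
- T: Player 2 compares 11, 11, 15, 4 and picks Y; Row would get 8.
- M: Player 2 compares 12, 6, 4, 6 and picks W; Row would get 10.
- B: Player 2 compares 5, 15, 7, 9 and picks X; Row would get 13.
Maximizing over 8, 10, 13, Row chooses B. Subgame-perfect outcome: (B, X) with payoffs (13, 15).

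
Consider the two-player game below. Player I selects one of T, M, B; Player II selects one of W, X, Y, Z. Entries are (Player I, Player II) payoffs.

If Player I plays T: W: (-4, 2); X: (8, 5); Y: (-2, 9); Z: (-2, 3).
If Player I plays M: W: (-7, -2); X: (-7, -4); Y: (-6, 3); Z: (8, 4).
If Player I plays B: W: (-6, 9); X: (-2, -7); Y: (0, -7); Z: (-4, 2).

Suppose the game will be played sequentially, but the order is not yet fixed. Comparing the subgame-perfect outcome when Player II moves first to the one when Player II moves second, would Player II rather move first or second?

first

If Player I leads: Player II's best replies are T→Y, M→Z, B→W; Player I's induced payoffs -2, 8, -6; outcome (M, Z), payoffs (8, 4).
If Player II leads: Player I's best replies are W→T, X→T, Y→B, Z→M; Player II's induced payoffs 2, 5, -7, 4; outcome (T, X), payoffs (8, 5).
Player II gets 5 moving first and 4 moving second, so Player II prefers to move first.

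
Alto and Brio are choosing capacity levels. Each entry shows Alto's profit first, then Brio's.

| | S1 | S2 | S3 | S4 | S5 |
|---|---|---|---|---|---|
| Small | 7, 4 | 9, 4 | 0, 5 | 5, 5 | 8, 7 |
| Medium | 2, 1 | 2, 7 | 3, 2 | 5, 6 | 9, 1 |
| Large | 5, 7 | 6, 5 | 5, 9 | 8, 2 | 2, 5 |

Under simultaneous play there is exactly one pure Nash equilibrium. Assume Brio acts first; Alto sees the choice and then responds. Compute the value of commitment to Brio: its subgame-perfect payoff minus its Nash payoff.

0

Work backward from Alto's decision.
- S1: BR = Small, leader payoff 4.
- S2: BR = Small, leader payoff 4.
- S3: BR = Large, leader payoff 9.
- S4: BR = Large, leader payoff 2.
- S5: BR = Medium, leader payoff 1.
Brio's induced payoffs are 4, 4, 9, 2, 1, so Brio commits to S3. Subgame-perfect outcome: (Large, S3) with payoffs (5, 9).
For the simultaneous game, intersect best replies.
Alto's best replies: S1→Small; S2→Small; S3→Large; S4→Large; S5→Medium.
Brio's best replies: Small→S5; Medium→S2; Large→S3.
Only (Large, S3) has each player best-responding; Nash payoffs (5, 9).
Brio's commitment gain: 9 − 9 = 0.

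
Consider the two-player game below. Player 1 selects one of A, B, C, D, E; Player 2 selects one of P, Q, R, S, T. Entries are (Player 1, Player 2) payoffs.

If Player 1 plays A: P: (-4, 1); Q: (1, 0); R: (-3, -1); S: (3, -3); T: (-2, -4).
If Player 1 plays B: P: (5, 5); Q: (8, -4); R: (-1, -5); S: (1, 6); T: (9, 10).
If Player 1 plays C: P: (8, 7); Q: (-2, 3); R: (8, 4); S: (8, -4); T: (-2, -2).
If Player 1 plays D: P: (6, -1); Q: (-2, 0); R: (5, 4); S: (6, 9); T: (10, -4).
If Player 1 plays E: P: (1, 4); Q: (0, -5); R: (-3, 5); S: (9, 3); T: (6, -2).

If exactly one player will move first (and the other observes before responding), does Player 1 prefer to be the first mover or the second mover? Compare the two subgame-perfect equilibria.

If Player 1 leads: Player 2's best replies are A→P, B→T, C→P, D→S, E→R; Player 1's induced payoffs -4, 9, 8, 6, -3; outcome (B, T), payoffs (9, 10).
If Player 2 leads: Player 1's best replies are P→C, Q→B, R→C, S→E, T→D; Player 2's induced payoffs 7, -4, 4, 3, -4; outcome (C, P), payoffs (8, 7).
Player 1 gets 9 moving first and 8 moving second, so Player 1 prefers to move first.

first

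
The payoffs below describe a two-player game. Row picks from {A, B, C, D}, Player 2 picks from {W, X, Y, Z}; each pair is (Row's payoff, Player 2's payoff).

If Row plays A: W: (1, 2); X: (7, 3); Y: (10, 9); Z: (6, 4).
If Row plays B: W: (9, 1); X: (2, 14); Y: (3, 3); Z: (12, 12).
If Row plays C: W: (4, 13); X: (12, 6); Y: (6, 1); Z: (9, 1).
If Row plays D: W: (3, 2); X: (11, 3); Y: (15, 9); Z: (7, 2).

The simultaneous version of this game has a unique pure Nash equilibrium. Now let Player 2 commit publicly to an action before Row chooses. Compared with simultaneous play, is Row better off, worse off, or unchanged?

worse off

Row best-responds to each possible Player 2 move:
- W: BR = B, leader payoff 1.
- X: BR = C, leader payoff 6.
- Y: BR = D, leader payoff 9.
- Z: BR = B, leader payoff 12.
Among 1, 6, 9, 12, the best is 12 at Z. Subgame-perfect outcome: (B, Z) with payoffs (12, 12).
Now find the simultaneous Nash equilibrium.
Row's best replies: W→B; X→C; Y→D; Z→B.
Player 2's best replies: A→Y; B→X; C→W; D→Y.
Only (D, Y) has each player best-responding; Nash payoffs (15, 9).
Row earns 12 sequentially versus 15 at the Nash outcome: worse off.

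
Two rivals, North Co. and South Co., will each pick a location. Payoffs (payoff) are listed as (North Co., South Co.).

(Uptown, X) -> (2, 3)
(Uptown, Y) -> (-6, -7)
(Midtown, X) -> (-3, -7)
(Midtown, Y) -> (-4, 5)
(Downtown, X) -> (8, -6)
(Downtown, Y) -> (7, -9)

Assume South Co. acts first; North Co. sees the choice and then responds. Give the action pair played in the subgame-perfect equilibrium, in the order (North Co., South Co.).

(Downtown, X)

Work backward from North Co.'s decision.
- X: North Co. compares 2, -3, 8 and picks Downtown; South Co. would get -6.
- Y: North Co. compares -6, -4, 7 and picks Downtown; South Co. would get -9.
South Co.'s induced payoffs are -6, -9, so South Co. commits to X. Subgame-perfect outcome: (Downtown, X) with payoffs (8, -6).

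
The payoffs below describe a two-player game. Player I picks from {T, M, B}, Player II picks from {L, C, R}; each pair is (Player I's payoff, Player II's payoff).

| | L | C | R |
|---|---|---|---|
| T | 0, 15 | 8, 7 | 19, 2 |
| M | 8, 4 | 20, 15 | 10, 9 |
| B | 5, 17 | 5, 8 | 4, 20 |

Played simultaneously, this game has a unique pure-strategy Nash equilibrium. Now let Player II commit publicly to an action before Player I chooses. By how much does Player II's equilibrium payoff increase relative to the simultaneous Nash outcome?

0

Solve by backward induction (Player II leads).
- L: BR = M, leader payoff 4.
- C: BR = M, leader payoff 15.
- R: BR = T, leader payoff 2.
Player II's induced payoffs are 4, 15, 2, so Player II commits to C. Subgame-perfect outcome: (M, C) with payoffs (20, 15).
Now find the simultaneous Nash equilibrium.
Player I's best replies: L→M; C→M; R→T.
Player II's best replies: T→L; M→C; B→R.
Only (M, C) has each player best-responding; Nash payoffs (20, 15).
Player II's commitment gain: 15 − 15 = 0.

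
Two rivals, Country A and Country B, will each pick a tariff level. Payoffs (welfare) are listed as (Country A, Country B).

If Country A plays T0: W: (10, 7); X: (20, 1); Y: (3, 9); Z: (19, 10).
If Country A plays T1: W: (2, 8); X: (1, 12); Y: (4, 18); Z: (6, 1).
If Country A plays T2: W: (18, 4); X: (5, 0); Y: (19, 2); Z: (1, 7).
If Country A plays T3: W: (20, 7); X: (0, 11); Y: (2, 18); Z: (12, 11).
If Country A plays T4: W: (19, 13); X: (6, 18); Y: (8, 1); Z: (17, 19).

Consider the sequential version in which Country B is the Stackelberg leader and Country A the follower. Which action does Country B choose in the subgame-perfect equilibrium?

Backward induction with Country B moving first.
- W: Country A compares 10, 2, 18, 20, 19 and picks T3; Country B would get 7.
- X: Country A compares 20, 1, 5, 0, 6 and picks T0; Country B would get 1.
- Y: Country A compares 3, 4, 19, 2, 8 and picks T2; Country B would get 2.
- Z: Country A compares 19, 6, 1, 12, 17 and picks T0; Country B would get 10.
Among 7, 1, 2, 10, the best is 10 at Z. Subgame-perfect outcome: (T0, Z) with payoffs (19, 10).

Z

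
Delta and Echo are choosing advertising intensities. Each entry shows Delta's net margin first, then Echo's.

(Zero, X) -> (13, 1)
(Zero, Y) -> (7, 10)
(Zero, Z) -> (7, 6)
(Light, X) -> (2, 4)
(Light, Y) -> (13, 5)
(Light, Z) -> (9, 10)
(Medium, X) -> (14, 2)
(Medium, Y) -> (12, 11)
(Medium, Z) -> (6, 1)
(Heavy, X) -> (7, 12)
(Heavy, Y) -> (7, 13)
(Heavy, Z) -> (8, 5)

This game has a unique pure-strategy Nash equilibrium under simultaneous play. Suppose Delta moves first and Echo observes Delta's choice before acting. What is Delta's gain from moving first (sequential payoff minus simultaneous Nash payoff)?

Solve by backward induction (Delta leads).
- Zero: BR = Y, leader payoff 7.
- Light: BR = Z, leader payoff 9.
- Medium: BR = Y, leader payoff 12.
- Heavy: BR = Y, leader payoff 7.
Maximizing over 7, 9, 12, 7, Delta chooses Medium. Subgame-perfect outcome: (Medium, Y) with payoffs (12, 11).
For the simultaneous game, intersect best replies.
Delta's best replies: X→Medium; Y→Light; Z→Light.
Echo's best replies: Zero→Y; Light→Z; Medium→Y; Heavy→Y.
Only (Light, Z) has each player best-responding; Nash payoffs (9, 10).
Delta's commitment gain: 12 − 9 = 3.

3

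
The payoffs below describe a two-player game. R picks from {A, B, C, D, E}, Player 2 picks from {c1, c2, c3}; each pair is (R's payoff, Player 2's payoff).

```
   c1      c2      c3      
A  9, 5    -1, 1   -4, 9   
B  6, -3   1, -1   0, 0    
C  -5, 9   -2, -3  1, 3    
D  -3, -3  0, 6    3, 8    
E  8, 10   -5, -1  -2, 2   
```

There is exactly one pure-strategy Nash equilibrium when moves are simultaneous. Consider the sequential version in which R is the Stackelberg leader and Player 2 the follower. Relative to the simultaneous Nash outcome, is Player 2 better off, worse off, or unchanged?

Work backward from Player 2's decision.
- A: Player 2 compares 5, 1, 9 and picks c3; R would get -4.
- B: Player 2 compares -3, -1, 0 and picks c3; R would get 0.
- C: Player 2 compares 9, -3, 3 and picks c1; R would get -5.
- D: Player 2 compares -3, 6, 8 and picks c3; R would get 3.
- E: Player 2 compares 10, -1, 2 and picks c1; R would get 8.
Maximizing over -4, 0, -5, 3, 8, R chooses E. Subgame-perfect outcome: (E, c1) with payoffs (8, 10).
Under simultaneous play:
R's best replies: c1→A; c2→B; c3→D.
Player 2's best replies: A→c3; B→c3; C→c1; D→c3; E→c1.
Only (D, c3) has each player best-responding; Nash payoffs (3, 8).
Player 2 earns 10 sequentially versus 8 at the Nash outcome: better off.

better off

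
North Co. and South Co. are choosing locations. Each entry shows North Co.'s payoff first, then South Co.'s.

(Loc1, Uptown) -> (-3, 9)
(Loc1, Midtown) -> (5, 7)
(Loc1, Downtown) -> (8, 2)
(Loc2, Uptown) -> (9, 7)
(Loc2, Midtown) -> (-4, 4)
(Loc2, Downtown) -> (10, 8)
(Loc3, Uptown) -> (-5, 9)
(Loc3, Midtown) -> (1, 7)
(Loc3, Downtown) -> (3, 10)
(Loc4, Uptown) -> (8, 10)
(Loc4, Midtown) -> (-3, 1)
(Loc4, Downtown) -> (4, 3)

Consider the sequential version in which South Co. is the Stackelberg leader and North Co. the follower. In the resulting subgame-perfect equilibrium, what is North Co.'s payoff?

10

Backward induction with South Co. moving first.
- Uptown: BR = Loc2, leader payoff 7.
- Midtown: BR = Loc1, leader payoff 7.
- Downtown: BR = Loc2, leader payoff 8.
Among 7, 7, 8, the best is 8 at Downtown. Subgame-perfect outcome: (Loc2, Downtown) with payoffs (10, 8).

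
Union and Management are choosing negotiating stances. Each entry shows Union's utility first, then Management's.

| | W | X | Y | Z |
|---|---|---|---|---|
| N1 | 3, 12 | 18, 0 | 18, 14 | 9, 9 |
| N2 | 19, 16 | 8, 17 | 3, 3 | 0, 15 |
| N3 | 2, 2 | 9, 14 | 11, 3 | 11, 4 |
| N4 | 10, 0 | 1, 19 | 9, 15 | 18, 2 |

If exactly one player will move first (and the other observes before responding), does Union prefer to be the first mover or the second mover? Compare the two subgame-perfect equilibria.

If Union leads: Management's best replies are N1→Y, N2→X, N3→X, N4→X; Union's induced payoffs 18, 8, 9, 1; outcome (N1, Y), payoffs (18, 14).
If Management leads: Union's best replies are W→N2, X→N1, Y→N1, Z→N4; Management's induced payoffs 16, 0, 14, 2; outcome (N2, W), payoffs (19, 16).
Union gets 18 moving first and 19 moving second, so Union prefers to move second.

second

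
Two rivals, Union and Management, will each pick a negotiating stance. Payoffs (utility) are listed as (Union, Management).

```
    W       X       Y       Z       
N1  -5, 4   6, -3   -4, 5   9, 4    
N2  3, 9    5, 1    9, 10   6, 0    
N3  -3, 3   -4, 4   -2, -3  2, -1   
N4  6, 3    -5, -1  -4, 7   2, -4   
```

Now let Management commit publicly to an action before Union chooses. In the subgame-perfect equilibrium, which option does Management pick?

Solve by backward induction (Management leads).
- W → Union plays N4 (best of -5, 3, -3, 6); Management gets 3.
- X → Union plays N1 (best of 6, 5, -4, -5); Management gets -3.
- Y → Union plays N2 (best of -4, 9, -2, -4); Management gets 10.
- Z → Union plays N1 (best of 9, 6, 2, 2); Management gets 4.
Among 3, -3, 10, 4, the best is 10 at Y. Subgame-perfect outcome: (N2, Y) with payoffs (9, 10).

Y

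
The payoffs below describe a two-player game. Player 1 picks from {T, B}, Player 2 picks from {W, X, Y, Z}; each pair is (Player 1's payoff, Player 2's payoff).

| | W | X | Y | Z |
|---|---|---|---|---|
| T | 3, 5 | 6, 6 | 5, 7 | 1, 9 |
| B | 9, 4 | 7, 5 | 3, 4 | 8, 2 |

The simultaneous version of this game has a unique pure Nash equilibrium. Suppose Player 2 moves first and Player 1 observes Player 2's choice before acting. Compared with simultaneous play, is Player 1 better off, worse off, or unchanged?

worse off

Work backward from Player 1's decision.
- W → Player 1 plays B (best of 3, 9); Player 2 gets 4.
- X → Player 1 plays B (best of 6, 7); Player 2 gets 5.
- Y → Player 1 plays T (best of 5, 3); Player 2 gets 7.
- Z → Player 1 plays B (best of 1, 8); Player 2 gets 2.
Among 4, 5, 7, 2, the best is 7 at Y. Subgame-perfect outcome: (T, Y) with payoffs (5, 7).
For the simultaneous game, intersect best replies.
Player 1's best replies: W→B; X→B; Y→T; Z→B.
Player 2's best replies: T→Z; B→X.
The unique mutual best reply is (B, X), giving (7, 5).
Player 1 earns 5 sequentially versus 7 at the Nash outcome: worse off.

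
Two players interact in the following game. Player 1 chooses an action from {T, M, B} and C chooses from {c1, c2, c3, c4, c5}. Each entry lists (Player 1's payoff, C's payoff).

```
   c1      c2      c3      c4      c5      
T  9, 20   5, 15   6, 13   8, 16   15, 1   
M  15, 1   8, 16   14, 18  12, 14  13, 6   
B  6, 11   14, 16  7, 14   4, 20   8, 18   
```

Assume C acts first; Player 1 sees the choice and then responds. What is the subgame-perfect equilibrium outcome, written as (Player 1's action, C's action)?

Player 1 best-responds to each possible C move:
- c1 → Player 1 plays M (best of 9, 15, 6); C gets 1.
- c2 → Player 1 plays B (best of 5, 8, 14); C gets 16.
- c3 → Player 1 plays M (best of 6, 14, 7); C gets 18.
- c4 → Player 1 plays M (best of 8, 12, 4); C gets 14.
- c5 → Player 1 plays T (best of 15, 13, 8); C gets 1.
C's induced payoffs are 1, 16, 18, 14, 1, so C commits to c3. Subgame-perfect outcome: (M, c3) with payoffs (14, 18).

(M, c3)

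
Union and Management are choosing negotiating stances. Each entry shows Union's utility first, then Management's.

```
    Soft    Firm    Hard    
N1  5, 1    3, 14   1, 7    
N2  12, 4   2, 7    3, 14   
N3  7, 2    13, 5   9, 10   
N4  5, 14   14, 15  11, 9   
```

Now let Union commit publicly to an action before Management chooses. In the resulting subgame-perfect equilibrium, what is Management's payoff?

Solve by backward induction (Union leads).
- N1 → Management plays Firm (best of 1, 14, 7); Union gets 3.
- N2 → Management plays Hard (best of 4, 7, 14); Union gets 3.
- N3 → Management plays Hard (best of 2, 5, 10); Union gets 9.
- N4 → Management plays Firm (best of 14, 15, 9); Union gets 14.
Among 3, 3, 9, 14, the best is 14 at N4. Subgame-perfect outcome: (N4, Firm) with payoffs (14, 15).

15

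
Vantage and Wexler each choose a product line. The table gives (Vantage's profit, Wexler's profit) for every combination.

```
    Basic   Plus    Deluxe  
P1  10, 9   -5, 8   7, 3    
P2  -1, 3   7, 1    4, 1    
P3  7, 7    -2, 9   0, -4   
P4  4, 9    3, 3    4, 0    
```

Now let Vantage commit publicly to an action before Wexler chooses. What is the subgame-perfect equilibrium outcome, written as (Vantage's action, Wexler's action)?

Wexler best-responds to each possible Vantage move:
- P1: Wexler compares 9, 8, 3 and picks Basic; Vantage would get 10.
- P2: Wexler compares 3, 1, 1 and picks Basic; Vantage would get -1.
- P3: Wexler compares 7, 9, -4 and picks Plus; Vantage would get -2.
- P4: Wexler compares 9, 3, 0 and picks Basic; Vantage would get 4.
Among 10, -1, -2, 4, the best is 10 at P1. Subgame-perfect outcome: (P1, Basic) with payoffs (10, 9).

(P1, Basic)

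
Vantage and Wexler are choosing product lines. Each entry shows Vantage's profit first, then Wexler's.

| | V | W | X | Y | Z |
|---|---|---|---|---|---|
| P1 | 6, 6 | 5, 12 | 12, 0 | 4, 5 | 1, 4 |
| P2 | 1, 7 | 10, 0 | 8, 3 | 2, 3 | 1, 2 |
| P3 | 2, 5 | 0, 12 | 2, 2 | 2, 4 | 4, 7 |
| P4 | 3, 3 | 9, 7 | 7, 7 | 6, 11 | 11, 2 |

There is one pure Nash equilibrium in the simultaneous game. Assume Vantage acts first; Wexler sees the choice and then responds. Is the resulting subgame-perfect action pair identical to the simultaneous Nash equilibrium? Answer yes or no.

Solve by backward induction (Vantage leads).
- P1: BR = W, leader payoff 5.
- P2: BR = V, leader payoff 1.
- P3: BR = W, leader payoff 0.
- P4: BR = Y, leader payoff 6.
Among 5, 1, 0, 6, the best is 6 at P4. Subgame-perfect outcome: (P4, Y) with payoffs (6, 11).
Now find the simultaneous Nash equilibrium.
Vantage's best replies: V→P1; W→P2; X→P1; Y→P4; Z→P4.
Wexler's best replies: P1→W; P2→V; P3→W; P4→Y.
The unique mutual best reply is (P4, Y), giving (6, 11).
Sequential outcome (P4, Y) coincides with the Nash profile (P4, Y).

yes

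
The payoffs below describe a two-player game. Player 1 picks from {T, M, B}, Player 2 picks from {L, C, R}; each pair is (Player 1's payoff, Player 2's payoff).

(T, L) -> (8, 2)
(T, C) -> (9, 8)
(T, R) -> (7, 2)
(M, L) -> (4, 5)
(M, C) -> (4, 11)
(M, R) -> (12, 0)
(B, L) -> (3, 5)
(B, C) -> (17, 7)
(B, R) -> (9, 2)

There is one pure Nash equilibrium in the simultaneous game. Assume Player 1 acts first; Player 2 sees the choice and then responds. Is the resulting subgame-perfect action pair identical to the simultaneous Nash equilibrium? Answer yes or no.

Player 2 best-responds to each possible Player 1 move:
- T: Player 2 compares 2, 8, 2 and picks C; Player 1 would get 9.
- M: Player 2 compares 5, 11, 0 and picks C; Player 1 would get 4.
- B: Player 2 compares 5, 7, 2 and picks C; Player 1 would get 17.
Player 1's induced payoffs are 9, 4, 17, so Player 1 commits to B. Subgame-perfect outcome: (B, C) with payoffs (17, 7).
Now find the simultaneous Nash equilibrium.
Player 1's best replies: L→T; C→B; R→M.
Player 2's best replies: T→C; M→C; B→C.
Only (B, C) has each player best-responding; Nash payoffs (17, 7).
Sequential outcome (B, C) coincides with the Nash profile (B, C).

yes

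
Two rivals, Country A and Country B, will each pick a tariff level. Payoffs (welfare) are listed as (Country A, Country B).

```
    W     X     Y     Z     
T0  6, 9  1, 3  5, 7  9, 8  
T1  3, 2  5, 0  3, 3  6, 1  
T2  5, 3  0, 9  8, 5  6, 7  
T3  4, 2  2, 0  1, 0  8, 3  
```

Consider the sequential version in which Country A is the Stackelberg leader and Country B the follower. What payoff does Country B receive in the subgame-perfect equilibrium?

Backward induction with Country A moving first.
- T0: Country B compares 9, 3, 7, 8 and picks W; Country A would get 6.
- T1: Country B compares 2, 0, 3, 1 and picks Y; Country A would get 3.
- T2: Country B compares 3, 9, 5, 7 and picks X; Country A would get 0.
- T3: Country B compares 2, 0, 0, 3 and picks Z; Country A would get 8.
Maximizing over 6, 3, 0, 8, Country A chooses T3. Subgame-perfect outcome: (T3, Z) with payoffs (8, 3).

3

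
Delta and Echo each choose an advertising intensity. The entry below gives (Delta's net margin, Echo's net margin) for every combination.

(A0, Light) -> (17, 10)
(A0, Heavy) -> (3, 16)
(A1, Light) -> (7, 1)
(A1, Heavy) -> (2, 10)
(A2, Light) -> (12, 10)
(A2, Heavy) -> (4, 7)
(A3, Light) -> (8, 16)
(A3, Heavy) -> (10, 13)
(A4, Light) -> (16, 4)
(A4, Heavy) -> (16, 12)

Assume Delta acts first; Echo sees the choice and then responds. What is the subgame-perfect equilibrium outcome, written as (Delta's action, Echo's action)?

Backward induction with Delta moving first.
- A0 → Echo plays Heavy (best of 10, 16); Delta gets 3.
- A1 → Echo plays Heavy (best of 1, 10); Delta gets 2.
- A2 → Echo plays Light (best of 10, 7); Delta gets 12.
- A3 → Echo plays Light (best of 16, 13); Delta gets 8.
- A4 → Echo plays Heavy (best of 4, 12); Delta gets 16.
Delta's induced payoffs are 3, 2, 12, 8, 16, so Delta commits to A4. Subgame-perfect outcome: (A4, Heavy) with payoffs (16, 12).

(A4, Heavy)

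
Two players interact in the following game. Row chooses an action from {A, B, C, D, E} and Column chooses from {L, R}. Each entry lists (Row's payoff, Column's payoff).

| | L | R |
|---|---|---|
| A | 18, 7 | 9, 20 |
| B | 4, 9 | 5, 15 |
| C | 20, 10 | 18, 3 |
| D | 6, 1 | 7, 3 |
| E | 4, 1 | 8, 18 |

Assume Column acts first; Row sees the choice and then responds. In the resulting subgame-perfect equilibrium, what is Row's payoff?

20

Solve by backward induction (Column leads).
- L → Row plays C (best of 18, 4, 20, 6, 4); Column gets 10.
- R → Row plays C (best of 9, 5, 18, 7, 8); Column gets 3.
Maximizing over 10, 3, Column chooses L. Subgame-perfect outcome: (C, L) with payoffs (20, 10).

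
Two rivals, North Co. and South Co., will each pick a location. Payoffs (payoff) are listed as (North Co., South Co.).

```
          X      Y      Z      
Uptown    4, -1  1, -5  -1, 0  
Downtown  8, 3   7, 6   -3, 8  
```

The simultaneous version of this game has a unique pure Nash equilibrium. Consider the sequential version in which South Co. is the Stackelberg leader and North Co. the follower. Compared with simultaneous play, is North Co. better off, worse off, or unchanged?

Backward induction with South Co. moving first.
- X → North Co. plays Downtown (best of 4, 8); South Co. gets 3.
- Y → North Co. plays Downtown (best of 1, 7); South Co. gets 6.
- Z → North Co. plays Uptown (best of -1, -3); South Co. gets 0.
Among 3, 6, 0, the best is 6 at Y. Subgame-perfect outcome: (Downtown, Y) with payoffs (7, 6).
For the simultaneous game, intersect best replies.
North Co.'s best replies: X→Downtown; Y→Downtown; Z→Uptown.
South Co.'s best replies: Uptown→Z; Downtown→Z.
Only (Uptown, Z) has each player best-responding; Nash payoffs (-1, 0).
North Co. earns 7 sequentially versus -1 at the Nash outcome: better off.

better off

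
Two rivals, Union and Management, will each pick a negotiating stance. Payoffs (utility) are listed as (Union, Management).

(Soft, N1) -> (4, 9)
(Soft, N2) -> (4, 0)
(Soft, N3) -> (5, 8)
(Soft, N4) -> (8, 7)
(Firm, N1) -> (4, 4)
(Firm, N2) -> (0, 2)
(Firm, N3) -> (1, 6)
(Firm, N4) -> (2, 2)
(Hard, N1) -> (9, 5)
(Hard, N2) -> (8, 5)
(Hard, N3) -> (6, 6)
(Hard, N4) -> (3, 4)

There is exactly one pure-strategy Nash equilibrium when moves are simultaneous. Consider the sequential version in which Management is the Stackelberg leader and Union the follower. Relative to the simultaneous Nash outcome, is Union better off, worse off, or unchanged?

Solve by backward induction (Management leads).
- N1 → Union plays Hard (best of 4, 4, 9); Management gets 5.
- N2 → Union plays Hard (best of 4, 0, 8); Management gets 5.
- N3 → Union plays Hard (best of 5, 1, 6); Management gets 6.
- N4 → Union plays Soft (best of 8, 2, 3); Management gets 7.
Maximizing over 5, 5, 6, 7, Management chooses N4. Subgame-perfect outcome: (Soft, N4) with payoffs (8, 7).
Under simultaneous play:
Union's best replies: N1→Hard; N2→Hard; N3→Hard; N4→Soft.
Management's best replies: Soft→N1; Firm→N3; Hard→N3.
The unique mutual best reply is (Hard, N3), giving (6, 6).
Union earns 8 sequentially versus 6 at the Nash outcome: better off.

better off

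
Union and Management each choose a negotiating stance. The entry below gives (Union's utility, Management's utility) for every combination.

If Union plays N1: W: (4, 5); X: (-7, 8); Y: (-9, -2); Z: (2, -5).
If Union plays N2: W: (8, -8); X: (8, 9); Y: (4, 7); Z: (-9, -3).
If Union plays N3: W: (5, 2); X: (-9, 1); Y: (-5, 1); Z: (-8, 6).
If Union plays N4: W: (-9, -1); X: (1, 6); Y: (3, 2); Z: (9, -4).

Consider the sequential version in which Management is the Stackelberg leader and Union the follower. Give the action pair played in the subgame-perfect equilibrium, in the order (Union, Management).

(N2, X)

Solve by backward induction (Management leads).
- W: BR = N2, leader payoff -8.
- X: BR = N2, leader payoff 9.
- Y: BR = N2, leader payoff 7.
- Z: BR = N4, leader payoff -4.
Among -8, 9, 7, -4, the best is 9 at X. Subgame-perfect outcome: (N2, X) with payoffs (8, 9).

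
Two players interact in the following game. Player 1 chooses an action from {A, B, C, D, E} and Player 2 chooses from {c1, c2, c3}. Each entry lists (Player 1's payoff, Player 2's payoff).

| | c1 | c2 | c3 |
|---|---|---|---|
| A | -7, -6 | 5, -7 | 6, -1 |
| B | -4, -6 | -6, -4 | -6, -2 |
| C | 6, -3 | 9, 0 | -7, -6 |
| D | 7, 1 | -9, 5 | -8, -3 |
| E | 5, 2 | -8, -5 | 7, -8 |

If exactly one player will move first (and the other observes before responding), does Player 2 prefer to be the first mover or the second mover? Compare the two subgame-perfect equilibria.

If Player 1 leads: Player 2's best replies are A→c3, B→c3, C→c2, D→c2, E→c1; Player 1's induced payoffs 6, -6, 9, -9, 5; outcome (C, c2), payoffs (9, 0).
If Player 2 leads: Player 1's best replies are c1→D, c2→C, c3→E; Player 2's induced payoffs 1, 0, -8; outcome (D, c1), payoffs (7, 1).
Player 2 gets 1 moving first and 0 moving second, so Player 2 prefers to move first.

first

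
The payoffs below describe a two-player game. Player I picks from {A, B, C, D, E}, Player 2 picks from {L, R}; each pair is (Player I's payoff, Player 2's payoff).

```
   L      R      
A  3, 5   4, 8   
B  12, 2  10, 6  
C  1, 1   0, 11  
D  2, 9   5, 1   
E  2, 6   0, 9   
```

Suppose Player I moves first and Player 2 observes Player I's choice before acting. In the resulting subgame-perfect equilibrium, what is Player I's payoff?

Work backward from Player 2's decision.
- A → Player 2 plays R (best of 5, 8); Player I gets 4.
- B → Player 2 plays R (best of 2, 6); Player I gets 10.
- C → Player 2 plays R (best of 1, 11); Player I gets 0.
- D → Player 2 plays L (best of 9, 1); Player I gets 2.
- E → Player 2 plays R (best of 6, 9); Player I gets 0.
Player I's induced payoffs are 4, 10, 0, 2, 0, so Player I commits to B. Subgame-perfect outcome: (B, R) with payoffs (10, 6).

10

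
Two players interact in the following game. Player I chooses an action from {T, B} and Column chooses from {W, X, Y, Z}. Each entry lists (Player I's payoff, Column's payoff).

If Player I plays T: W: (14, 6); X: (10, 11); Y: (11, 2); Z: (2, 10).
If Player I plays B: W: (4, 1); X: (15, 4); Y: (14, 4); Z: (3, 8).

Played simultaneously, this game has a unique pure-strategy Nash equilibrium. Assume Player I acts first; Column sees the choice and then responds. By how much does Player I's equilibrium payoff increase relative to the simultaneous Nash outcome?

7

Column best-responds to each possible Player I move:
- T: BR = X, leader payoff 10.
- B: BR = Z, leader payoff 3.
Player I's induced payoffs are 10, 3, so Player I commits to T. Subgame-perfect outcome: (T, X) with payoffs (10, 11).
Under simultaneous play:
Player I's best replies: W→T; X→B; Y→B; Z→B.
Column's best replies: T→X; B→Z.
The unique mutual best reply is (B, Z), giving (3, 8).
Player I's commitment gain: 10 − 3 = 7.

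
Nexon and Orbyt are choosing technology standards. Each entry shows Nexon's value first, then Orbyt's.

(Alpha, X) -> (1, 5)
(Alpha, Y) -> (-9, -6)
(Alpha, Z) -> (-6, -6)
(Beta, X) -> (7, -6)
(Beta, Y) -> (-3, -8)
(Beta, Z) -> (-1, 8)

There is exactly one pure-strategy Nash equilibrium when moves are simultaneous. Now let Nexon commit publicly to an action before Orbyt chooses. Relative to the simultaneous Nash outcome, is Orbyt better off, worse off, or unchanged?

worse off

Solve by backward induction (Nexon leads).
- Alpha: BR = X, leader payoff 1.
- Beta: BR = Z, leader payoff -1.
Nexon's induced payoffs are 1, -1, so Nexon commits to Alpha. Subgame-perfect outcome: (Alpha, X) with payoffs (1, 5).
For the simultaneous game, intersect best replies.
Nexon's best replies: X→Beta; Y→Beta; Z→Beta.
Orbyt's best replies: Alpha→X; Beta→Z.
The unique mutual best reply is (Beta, Z), giving (-1, 8).
Orbyt earns 5 sequentially versus 8 at the Nash outcome: worse off.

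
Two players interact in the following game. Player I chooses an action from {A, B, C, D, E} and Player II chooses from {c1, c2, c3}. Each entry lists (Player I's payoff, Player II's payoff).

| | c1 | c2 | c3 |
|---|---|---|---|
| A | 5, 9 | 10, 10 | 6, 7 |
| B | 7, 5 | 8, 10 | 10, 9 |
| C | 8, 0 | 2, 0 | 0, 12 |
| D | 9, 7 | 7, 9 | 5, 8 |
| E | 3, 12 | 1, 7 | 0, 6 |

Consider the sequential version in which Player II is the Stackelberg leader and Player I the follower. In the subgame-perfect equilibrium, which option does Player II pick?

c2

Backward induction with Player II moving first.
- c1: BR = D, leader payoff 7.
- c2: BR = A, leader payoff 10.
- c3: BR = B, leader payoff 9.
Among 7, 10, 9, the best is 10 at c2. Subgame-perfect outcome: (A, c2) with payoffs (10, 10).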